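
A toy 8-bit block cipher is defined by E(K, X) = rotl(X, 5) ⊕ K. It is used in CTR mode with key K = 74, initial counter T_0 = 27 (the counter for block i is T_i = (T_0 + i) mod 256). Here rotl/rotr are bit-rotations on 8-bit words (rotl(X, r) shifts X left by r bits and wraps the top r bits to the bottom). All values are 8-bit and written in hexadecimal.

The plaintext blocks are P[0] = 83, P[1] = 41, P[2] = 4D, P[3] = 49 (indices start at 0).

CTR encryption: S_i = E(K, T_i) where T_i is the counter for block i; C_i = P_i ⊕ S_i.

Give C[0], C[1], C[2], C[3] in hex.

C[0] = 13, C[1] = 30, C[2] = 1C, C[3] = 78

C[0]: T = 27, S = E(K, T) = 90; 83 ⊕ 90 = 13.
C[1]: T = 28, S = E(K, T) = 71; 41 ⊕ 71 = 30.
C[2]: T = 29, S = E(K, T) = 51; 4D ⊕ 51 = 1C.
C[3]: T = 2A, S = E(K, T) = 31; 49 ⊕ 31 = 78.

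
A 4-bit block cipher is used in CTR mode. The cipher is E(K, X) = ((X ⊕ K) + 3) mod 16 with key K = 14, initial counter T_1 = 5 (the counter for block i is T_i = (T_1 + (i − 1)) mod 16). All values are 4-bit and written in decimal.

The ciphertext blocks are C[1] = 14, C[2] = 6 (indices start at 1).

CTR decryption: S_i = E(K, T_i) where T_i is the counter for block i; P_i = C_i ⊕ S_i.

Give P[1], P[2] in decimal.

P[1]: T = 5, S = E(K, T) = 14; 14 ⊕ 14 = 0.
P[2]: T = 6, S = E(K, T) = 11; 6 ⊕ 11 = 13.

P[1] = 0, P[2] = 13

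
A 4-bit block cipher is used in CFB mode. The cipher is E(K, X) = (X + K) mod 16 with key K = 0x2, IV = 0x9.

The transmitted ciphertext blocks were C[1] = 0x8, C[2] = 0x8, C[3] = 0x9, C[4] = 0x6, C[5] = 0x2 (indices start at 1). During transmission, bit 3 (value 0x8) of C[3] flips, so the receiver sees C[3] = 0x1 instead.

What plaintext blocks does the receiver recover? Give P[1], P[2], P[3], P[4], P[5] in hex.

CFB decryption: P_i = C_i ⊕ E(K, C_{i−1}), with C_{0} = IV.
Only C[3] changed, to 0x1. In CFB, a change in C_i flips the same bit in P_i and garbles P_{i+1}. Decrypting the received ciphertext:
P[1]: E(K, 0x9) = 0xB; 0x8 ⊕ 0xB = 0x3.
P[2]: E(K, 0x8) = 0xA; 0x8 ⊕ 0xA = 0x2.
P[3]: E(K, 0x8) = 0xA; 0x1 ⊕ 0xA = 0xB.
P[4]: E(K, 0x1) = 0x3; 0x6 ⊕ 0x3 = 0x5.
P[5]: E(K, 0x6) = 0x8; 0x2 ⊕ 0x8 = 0xA.
Blocks that differ from the original plaintext: P[3], P[4].

P[1] = 0x3, P[2] = 0x2, P[3] = 0xB, P[4] = 0x5, P[5] = 0xA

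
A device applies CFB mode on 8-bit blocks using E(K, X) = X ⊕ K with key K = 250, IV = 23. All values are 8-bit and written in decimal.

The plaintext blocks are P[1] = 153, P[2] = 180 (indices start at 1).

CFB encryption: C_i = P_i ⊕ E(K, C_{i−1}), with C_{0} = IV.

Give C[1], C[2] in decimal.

C[1] = 116, C[2] = 58

C[1]: E(K, 23) = 237; 153 ⊕ 237 = 116.
C[2]: E(K, 116) = 142; 180 ⊕ 142 = 58.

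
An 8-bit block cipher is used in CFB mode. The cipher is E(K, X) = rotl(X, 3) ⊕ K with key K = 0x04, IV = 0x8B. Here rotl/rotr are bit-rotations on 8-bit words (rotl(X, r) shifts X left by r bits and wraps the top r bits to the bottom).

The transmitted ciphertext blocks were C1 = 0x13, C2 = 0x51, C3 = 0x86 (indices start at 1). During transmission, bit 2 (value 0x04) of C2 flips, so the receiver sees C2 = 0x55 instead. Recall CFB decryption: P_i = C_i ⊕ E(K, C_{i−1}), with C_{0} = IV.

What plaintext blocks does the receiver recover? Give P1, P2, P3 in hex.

Only C2 changed, to 0x55. In CFB, a change in C_i flips the same bit in P_i and garbles P_{i+1}. Decrypting the received ciphertext:
P1: E(K, 0x8B) = 0x58; 0x13 ⊕ 0x58 = 0x4B.
P2: E(K, 0x13) = 0x9C; 0x55 ⊕ 0x9C = 0xC9.
P3: E(K, 0x55) = 0xAE; 0x86 ⊕ 0xAE = 0x28.
Blocks that differ from the original plaintext: P2, P3.

P1 = 0x4B, P2 = 0xC9, P3 = 0x28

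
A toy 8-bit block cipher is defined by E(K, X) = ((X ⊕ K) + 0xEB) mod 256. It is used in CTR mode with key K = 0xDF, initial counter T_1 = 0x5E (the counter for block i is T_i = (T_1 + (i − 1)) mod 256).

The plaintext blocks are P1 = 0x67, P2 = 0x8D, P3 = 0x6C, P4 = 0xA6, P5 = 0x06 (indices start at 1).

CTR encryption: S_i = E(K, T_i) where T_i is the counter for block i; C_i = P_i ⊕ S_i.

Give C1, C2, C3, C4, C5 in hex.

C1 = 0x0B, C2 = 0xE6, C3 = 0xC6, C4 = 0x0F, C5 = 0xAE

C1: T = 0x5E, S = E(K, T) = 0x6C; 0x67 ⊕ 0x6C = 0x0B.
C2: T = 0x5F, S = E(K, T) = 0x6B; 0x8D ⊕ 0x6B = 0xE6.
C3: T = 0x60, S = E(K, T) = 0xAA; 0x6C ⊕ 0xAA = 0xC6.
C4: T = 0x61, S = E(K, T) = 0xA9; 0xA6 ⊕ 0xA9 = 0x0F.
C5: T = 0x62, S = E(K, T) = 0xA8; 0x06 ⊕ 0xA8 = 0xAE.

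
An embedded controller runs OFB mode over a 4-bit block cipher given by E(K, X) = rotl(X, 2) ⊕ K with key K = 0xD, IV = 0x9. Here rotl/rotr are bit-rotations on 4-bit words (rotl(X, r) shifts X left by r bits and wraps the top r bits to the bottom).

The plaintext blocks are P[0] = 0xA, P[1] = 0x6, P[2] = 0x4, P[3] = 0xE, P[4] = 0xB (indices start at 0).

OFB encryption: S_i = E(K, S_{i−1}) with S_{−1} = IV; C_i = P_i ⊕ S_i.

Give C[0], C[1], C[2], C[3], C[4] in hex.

C[0] = 0x1, C[1] = 0x5, C[2] = 0x5, C[3] = 0x7, C[4] = 0x0

C[0]: S = E(K, 0x9) = 0xB; 0xA ⊕ 0xB = 0x1.
C[1]: S = E(K, 0xB) = 0x3; 0x6 ⊕ 0x3 = 0x5.
C[2]: S = E(K, 0x3) = 0x1; 0x4 ⊕ 0x1 = 0x5.
C[3]: S = E(K, 0x1) = 0x9; 0xE ⊕ 0x9 = 0x7.
C[4]: S = E(K, 0x9) = 0xB; 0xB ⊕ 0xB = 0x0.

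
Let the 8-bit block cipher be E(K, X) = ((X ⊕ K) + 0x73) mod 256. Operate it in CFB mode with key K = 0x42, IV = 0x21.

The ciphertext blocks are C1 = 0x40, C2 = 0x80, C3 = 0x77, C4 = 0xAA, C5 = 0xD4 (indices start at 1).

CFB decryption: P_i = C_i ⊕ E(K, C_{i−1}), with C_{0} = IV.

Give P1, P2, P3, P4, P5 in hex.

P1: E(K, 0x21) = 0xD6; 0x40 ⊕ 0xD6 = 0x96.
P2: E(K, 0x40) = 0x75; 0x80 ⊕ 0x75 = 0xF5.
P3: E(K, 0x80) = 0x35; 0x77 ⊕ 0x35 = 0x42.
P4: E(K, 0x77) = 0xA8; 0xAA ⊕ 0xA8 = 0x02.
P5: E(K, 0xAA) = 0x5B; 0xD4 ⊕ 0x5B = 0x8F.

P1 = 0x96, P2 = 0xF5, P3 = 0x42, P4 = 0x02, P5 = 0x8F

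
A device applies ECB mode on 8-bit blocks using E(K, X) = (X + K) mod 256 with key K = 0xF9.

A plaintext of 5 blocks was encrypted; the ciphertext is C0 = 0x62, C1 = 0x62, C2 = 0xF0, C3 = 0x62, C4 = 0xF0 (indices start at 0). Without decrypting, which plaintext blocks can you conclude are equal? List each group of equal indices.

P0 = P1 = P3; P2 = P4

ECB encrypts each block independently with the same key, so equal ciphertext blocks imply equal plaintext blocks.
C0 = C1 = C3 = 0x62, so P0 = P1 = P3.
C2 = C4 = 0xF0, so P2 = P4.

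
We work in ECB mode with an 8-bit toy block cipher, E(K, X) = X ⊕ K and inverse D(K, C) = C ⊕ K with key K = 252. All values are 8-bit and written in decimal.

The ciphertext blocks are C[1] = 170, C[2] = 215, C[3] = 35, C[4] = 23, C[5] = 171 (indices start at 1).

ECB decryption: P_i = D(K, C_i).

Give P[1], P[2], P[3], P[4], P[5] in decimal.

P[1]: D(K, 170) = 86.
P[2]: D(K, 215) = 43.
P[3]: D(K, 35) = 223.
P[4]: D(K, 23) = 235.
P[5]: D(K, 171) = 87.

P[1] = 86, P[2] = 43, P[3] = 223, P[4] = 235, P[5] = 87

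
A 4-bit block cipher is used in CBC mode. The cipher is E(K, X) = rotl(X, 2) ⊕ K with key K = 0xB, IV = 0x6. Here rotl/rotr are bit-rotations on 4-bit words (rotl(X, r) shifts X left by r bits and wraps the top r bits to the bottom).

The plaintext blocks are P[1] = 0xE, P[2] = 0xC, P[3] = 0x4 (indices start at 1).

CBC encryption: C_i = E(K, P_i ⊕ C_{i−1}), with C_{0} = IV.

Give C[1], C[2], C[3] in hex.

C[1] = 0x9, C[2] = 0xE, C[3] = 0x1

C[1]: P[1] ⊕ 0x6 = 0x8; E(K, 0x8) = 0x9.
C[2]: P[2] ⊕ 0x9 = 0x5; E(K, 0x5) = 0xE.
C[3]: P[3] ⊕ 0xE = 0xA; E(K, 0xA) = 0x1.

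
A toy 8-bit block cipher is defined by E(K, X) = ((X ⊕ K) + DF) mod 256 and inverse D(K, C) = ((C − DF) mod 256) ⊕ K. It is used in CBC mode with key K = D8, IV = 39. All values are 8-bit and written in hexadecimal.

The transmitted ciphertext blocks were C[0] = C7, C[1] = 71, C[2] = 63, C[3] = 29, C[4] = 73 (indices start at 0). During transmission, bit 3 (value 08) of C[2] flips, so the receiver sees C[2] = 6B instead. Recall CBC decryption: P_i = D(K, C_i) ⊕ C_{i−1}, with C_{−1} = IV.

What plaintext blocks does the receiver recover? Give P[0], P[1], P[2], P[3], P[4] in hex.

P[0] = 09, P[1] = 8D, P[2] = 25, P[3] = F9, P[4] = 65

Only C[2] changed, to 6B. In CBC, a change in C_i garbles P_i and flips the same bit in P_{i+1}. Decrypting the received ciphertext:
P[0]: D(K, C7) = 30; 30 ⊕ 39 = 09.
P[1]: D(K, 71) = 4A; 4A ⊕ C7 = 8D.
P[2]: D(K, 6B) = 54; 54 ⊕ 71 = 25.
P[3]: D(K, 29) = 92; 92 ⊕ 6B = F9.
P[4]: D(K, 73) = 4C; 4C ⊕ 29 = 65.
Blocks that differ from the original plaintext: P[2], P[3].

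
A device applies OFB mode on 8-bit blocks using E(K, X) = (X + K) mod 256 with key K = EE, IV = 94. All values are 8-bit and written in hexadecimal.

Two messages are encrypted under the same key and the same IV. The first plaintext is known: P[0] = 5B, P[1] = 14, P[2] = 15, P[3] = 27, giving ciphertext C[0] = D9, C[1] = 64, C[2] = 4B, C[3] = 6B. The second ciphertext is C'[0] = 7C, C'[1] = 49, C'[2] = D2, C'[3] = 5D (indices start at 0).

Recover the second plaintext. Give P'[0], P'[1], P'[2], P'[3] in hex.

P'[0] = FE, P'[1] = 39, P'[2] = 8C, P'[3] = 11

In OFB with a reused IV, both messages share the same keystream S_i, so C_i ⊕ C'_i = P_i ⊕ P'_i and thus P'_i = P_i ⊕ C_i ⊕ C'_i.
P'[0]: 5B ⊕ D9 ⊕ 7C = FE.
P'[1]: 14 ⊕ 64 ⊕ 49 = 39.
P'[2]: 15 ⊕ 4B ⊕ D2 = 8C.
P'[3]: 27 ⊕ 6B ⊕ 5D = 11.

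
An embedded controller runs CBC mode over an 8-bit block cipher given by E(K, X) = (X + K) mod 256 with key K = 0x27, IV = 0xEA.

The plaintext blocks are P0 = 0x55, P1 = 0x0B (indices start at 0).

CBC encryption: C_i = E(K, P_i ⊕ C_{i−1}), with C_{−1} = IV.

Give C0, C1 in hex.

C0 = 0xE6, C1 = 0x14

C0: P0 ⊕ 0xEA = 0xBF; E(K, 0xBF) = 0xE6.
C1: P1 ⊕ 0xE6 = 0xED; E(K, 0xED) = 0x14.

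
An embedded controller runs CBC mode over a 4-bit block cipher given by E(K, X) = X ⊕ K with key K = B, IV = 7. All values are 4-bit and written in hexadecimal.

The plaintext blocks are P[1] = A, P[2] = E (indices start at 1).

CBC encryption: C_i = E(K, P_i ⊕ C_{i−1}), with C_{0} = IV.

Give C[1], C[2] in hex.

C[1]: P[1] ⊕ 7 = D; E(K, D) = 6.
C[2]: P[2] ⊕ 6 = 8; E(K, 8) = 3.

C[1] = 6, C[2] = 3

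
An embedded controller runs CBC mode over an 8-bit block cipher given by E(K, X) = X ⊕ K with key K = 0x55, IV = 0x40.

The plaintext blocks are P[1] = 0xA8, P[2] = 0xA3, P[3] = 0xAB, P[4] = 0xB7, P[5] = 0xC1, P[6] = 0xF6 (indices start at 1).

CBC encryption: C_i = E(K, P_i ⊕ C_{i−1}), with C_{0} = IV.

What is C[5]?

C[5] = 0xC3

C[1]: P[1] ⊕ 0x40 = 0xE8; E(K, 0xE8) = 0xBD.
C[2]: P[2] ⊕ 0xBD = 0x1E; E(K, 0x1E) = 0x4B.
C[3]: P[3] ⊕ 0x4B = 0xE0; E(K, 0xE0) = 0xB5.
C[4]: P[4] ⊕ 0xB5 = 0x02; E(K, 0x02) = 0x57.
C[5]: P[5] ⊕ 0x57 = 0x96; E(K, 0x96) = 0xC3.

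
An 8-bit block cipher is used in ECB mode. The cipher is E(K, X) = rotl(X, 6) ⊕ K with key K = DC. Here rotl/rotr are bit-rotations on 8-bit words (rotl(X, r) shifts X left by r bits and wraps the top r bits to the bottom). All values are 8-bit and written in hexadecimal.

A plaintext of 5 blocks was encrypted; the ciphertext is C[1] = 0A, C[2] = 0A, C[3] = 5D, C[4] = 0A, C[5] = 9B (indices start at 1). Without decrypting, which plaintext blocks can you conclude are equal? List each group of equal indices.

ECB encrypts each block independently with the same key, so equal ciphertext blocks imply equal plaintext blocks.
C[1] = C[2] = C[4] = 0A, so P[1] = P[2] = P[4].

P[1] = P[2] = P[4]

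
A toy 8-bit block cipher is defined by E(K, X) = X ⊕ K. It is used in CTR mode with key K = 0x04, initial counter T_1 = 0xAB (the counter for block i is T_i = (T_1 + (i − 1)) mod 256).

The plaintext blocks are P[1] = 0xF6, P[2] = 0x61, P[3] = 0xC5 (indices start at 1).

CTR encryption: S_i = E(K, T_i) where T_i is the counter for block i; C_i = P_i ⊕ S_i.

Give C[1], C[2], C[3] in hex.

C[1]: T = 0xAB, S = E(K, T) = 0xAF; 0xF6 ⊕ 0xAF = 0x59.
C[2]: T = 0xAC, S = E(K, T) = 0xA8; 0x61 ⊕ 0xA8 = 0xC9.
C[3]: T = 0xAD, S = E(K, T) = 0xA9; 0xC5 ⊕ 0xA9 = 0x6C.

C[1] = 0x59, C[2] = 0xC9, C[3] = 0x6C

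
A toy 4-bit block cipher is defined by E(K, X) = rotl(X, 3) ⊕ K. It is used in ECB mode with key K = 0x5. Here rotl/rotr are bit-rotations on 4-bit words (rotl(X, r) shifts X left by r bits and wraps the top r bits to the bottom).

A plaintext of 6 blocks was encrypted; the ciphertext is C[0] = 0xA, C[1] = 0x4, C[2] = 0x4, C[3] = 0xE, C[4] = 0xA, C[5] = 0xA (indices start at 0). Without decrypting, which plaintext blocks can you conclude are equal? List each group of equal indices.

P[0] = P[4] = P[5]; P[1] = P[2]

ECB encrypts each block independently with the same key, so equal ciphertext blocks imply equal plaintext blocks.
C[0] = C[4] = C[5] = 0xA, so P[0] = P[4] = P[5].
C[1] = C[2] = 0x4, so P[1] = P[2].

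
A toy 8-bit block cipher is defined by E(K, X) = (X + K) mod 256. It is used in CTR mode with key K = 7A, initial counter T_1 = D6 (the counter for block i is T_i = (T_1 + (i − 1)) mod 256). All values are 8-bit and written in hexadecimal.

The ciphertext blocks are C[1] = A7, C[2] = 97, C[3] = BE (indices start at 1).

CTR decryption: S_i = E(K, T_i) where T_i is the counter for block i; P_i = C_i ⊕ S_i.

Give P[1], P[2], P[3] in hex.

P[1]: T = D6, S = E(K, T) = 50; A7 ⊕ 50 = F7.
P[2]: T = D7, S = E(K, T) = 51; 97 ⊕ 51 = C6.
P[3]: T = D8, S = E(K, T) = 52; BE ⊕ 52 = EC.

P[1] = F7, P[2] = C6, P[3] = EC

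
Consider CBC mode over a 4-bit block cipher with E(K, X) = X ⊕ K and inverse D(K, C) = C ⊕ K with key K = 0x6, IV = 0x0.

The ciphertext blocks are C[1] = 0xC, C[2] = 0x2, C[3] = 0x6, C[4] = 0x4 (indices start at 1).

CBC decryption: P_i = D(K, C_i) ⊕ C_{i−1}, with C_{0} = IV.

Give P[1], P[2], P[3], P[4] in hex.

P[1]: D(K, 0xC) = 0xA; 0xA ⊕ 0x0 = 0xA.
P[2]: D(K, 0x2) = 0x4; 0x4 ⊕ 0xC = 0x8.
P[3]: D(K, 0x6) = 0x0; 0x0 ⊕ 0x2 = 0x2.
P[4]: D(K, 0x4) = 0x2; 0x2 ⊕ 0x6 = 0x4.

P[1] = 0xA, P[2] = 0x8, P[3] = 0x2, P[4] = 0x4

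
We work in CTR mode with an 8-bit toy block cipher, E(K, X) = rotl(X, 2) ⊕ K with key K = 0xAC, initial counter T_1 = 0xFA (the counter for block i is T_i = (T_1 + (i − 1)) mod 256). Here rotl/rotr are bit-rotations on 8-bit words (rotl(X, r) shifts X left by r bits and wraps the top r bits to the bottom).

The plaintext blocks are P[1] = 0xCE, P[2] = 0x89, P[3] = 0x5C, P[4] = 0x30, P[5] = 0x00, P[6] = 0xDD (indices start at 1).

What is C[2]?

CTR encryption: S_i = E(K, T_i) where T_i is the counter for block i; C_i = P_i ⊕ S_i.
C[1]: T = 0xFA, S = E(K, T) = 0x47; 0xCE ⊕ 0x47 = 0x89.
C[2]: T = 0xFB, S = E(K, T) = 0x43; 0x89 ⊕ 0x43 = 0xCA.

C[2] = 0xCA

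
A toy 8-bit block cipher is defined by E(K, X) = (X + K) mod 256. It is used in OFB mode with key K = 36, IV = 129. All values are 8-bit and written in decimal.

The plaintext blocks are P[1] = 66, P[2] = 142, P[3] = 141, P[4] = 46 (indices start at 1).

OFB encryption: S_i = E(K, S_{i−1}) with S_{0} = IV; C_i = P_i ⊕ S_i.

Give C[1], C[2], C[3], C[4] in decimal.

C[1]: S = E(K, 129) = 165; 66 ⊕ 165 = 231.
C[2]: S = E(K, 165) = 201; 142 ⊕ 201 = 71.
C[3]: S = E(K, 201) = 237; 141 ⊕ 237 = 96.
C[4]: S = E(K, 237) = 17; 46 ⊕ 17 = 63.

C[1] = 231, C[2] = 71, C[3] = 96, C[4] = 63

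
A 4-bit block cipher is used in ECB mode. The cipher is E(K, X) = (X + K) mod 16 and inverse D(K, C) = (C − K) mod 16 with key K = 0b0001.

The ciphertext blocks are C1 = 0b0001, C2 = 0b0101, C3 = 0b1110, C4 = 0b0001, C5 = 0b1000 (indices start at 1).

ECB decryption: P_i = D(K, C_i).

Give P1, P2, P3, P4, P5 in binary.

P1 = 0b0000, P2 = 0b0100, P3 = 0b1101, P4 = 0b0000, P5 = 0b0111

P1: D(K, 0b0001) = 0b0000.
P2: D(K, 0b0101) = 0b0100.
P3: D(K, 0b1110) = 0b1101.
P4: D(K, 0b0001) = 0b0000.
P5: D(K, 0b1000) = 0b0111.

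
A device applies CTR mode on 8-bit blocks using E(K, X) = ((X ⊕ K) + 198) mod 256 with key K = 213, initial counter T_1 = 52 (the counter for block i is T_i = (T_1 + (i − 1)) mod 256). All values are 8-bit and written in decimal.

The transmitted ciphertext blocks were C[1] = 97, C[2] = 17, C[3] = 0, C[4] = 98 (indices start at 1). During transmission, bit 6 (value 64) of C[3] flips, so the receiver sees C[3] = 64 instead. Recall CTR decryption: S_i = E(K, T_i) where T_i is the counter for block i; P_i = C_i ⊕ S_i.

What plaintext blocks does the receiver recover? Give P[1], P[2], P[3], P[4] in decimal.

Only C[3] changed, to 64. In CTR, a change in C_i flips the same bit in P_i only; the keystream is unaffected. Decrypting the received ciphertext:
P[1]: T = 52, S = E(K, T) = 167; 97 ⊕ 167 = 198.
P[2]: T = 53, S = E(K, T) = 166; 17 ⊕ 166 = 183.
P[3]: T = 54, S = E(K, T) = 169; 64 ⊕ 169 = 233.
P[4]: T = 55, S = E(K, T) = 168; 98 ⊕ 168 = 202.
Blocks that differ from the original plaintext: P[3].

P[1] = 198, P[2] = 183, P[3] = 233, P[4] = 202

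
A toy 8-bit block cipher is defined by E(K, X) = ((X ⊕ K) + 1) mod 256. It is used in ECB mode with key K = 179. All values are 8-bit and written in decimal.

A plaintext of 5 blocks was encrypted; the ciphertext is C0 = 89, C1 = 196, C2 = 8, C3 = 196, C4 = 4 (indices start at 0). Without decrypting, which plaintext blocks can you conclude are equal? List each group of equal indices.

ECB encrypts each block independently with the same key, so equal ciphertext blocks imply equal plaintext blocks.
C1 = C3 = 196, so P1 = P3.

P1 = P3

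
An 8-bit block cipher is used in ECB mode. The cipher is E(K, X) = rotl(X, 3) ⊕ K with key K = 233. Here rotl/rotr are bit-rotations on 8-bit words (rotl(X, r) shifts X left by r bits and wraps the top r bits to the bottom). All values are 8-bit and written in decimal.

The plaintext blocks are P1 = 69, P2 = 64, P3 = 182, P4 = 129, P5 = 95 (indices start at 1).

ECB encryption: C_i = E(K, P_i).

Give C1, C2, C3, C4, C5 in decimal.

C1 = 195, C2 = 235, C3 = 92, C4 = 229, C5 = 19

C1: E(K, 69) = 195.
C2: E(K, 64) = 235.
C3: E(K, 182) = 92.
C4: E(K, 129) = 229.
C5: E(K, 95) = 19.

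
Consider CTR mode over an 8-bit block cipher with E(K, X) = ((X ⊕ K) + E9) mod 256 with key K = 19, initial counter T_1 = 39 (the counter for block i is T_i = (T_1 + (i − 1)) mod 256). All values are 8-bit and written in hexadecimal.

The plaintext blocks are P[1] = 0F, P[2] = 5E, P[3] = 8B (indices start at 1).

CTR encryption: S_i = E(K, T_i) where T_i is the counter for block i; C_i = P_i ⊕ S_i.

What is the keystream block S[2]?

C[1]: T = 39, S = E(K, T) = 09; 0F ⊕ 09 = 06.
C[2]: T = 3A, S = E(K, T) = 0C; 5E ⊕ 0C = 52.
So S[2] = 0C.

0C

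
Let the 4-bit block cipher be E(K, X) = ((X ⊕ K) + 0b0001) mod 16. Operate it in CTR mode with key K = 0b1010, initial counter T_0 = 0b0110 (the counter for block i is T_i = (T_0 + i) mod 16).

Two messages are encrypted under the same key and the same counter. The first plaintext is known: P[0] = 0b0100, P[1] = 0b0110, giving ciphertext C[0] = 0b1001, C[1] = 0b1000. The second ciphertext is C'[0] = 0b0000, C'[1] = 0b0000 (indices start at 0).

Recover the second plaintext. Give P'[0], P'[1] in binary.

In CTR with a reused counter, both messages share the same keystream S_i, so C_i ⊕ C'_i = P_i ⊕ P'_i and thus P'_i = P_i ⊕ C_i ⊕ C'_i.
P'[0]: 0b0100 ⊕ 0b1001 ⊕ 0b0000 = 0b1101.
P'[1]: 0b0110 ⊕ 0b1000 ⊕ 0b0000 = 0b1110.

P'[0] = 0b1101, P'[1] = 0b1110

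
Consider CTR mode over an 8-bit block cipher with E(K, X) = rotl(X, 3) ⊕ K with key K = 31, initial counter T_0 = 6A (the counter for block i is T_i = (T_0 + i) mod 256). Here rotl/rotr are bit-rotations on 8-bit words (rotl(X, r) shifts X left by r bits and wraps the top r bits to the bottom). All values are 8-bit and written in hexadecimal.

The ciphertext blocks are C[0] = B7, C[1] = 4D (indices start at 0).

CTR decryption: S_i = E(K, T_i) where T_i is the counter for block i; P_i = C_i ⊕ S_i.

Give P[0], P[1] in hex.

P[0]: T = 6A, S = E(K, T) = 62; B7 ⊕ 62 = D5.
P[1]: T = 6B, S = E(K, T) = 6A; 4D ⊕ 6A = 27.

P[0] = D5, P[1] = 27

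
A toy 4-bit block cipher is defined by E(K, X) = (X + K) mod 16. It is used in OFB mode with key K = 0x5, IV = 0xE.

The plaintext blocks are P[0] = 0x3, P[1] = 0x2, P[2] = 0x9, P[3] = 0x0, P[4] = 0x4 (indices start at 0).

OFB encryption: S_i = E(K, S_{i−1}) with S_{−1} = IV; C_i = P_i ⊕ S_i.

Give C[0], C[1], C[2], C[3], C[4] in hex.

C[0] = 0x0, C[1] = 0xA, C[2] = 0x4, C[3] = 0x2, C[4] = 0x3

C[0]: S = E(K, 0xE) = 0x3; 0x3 ⊕ 0x3 = 0x0.
C[1]: S = E(K, 0x3) = 0x8; 0x2 ⊕ 0x8 = 0xA.
C[2]: S = E(K, 0x8) = 0xD; 0x9 ⊕ 0xD = 0x4.
C[3]: S = E(K, 0xD) = 0x2; 0x0 ⊕ 0x2 = 0x2.
C[4]: S = E(K, 0x2) = 0x7; 0x4 ⊕ 0x7 = 0x3.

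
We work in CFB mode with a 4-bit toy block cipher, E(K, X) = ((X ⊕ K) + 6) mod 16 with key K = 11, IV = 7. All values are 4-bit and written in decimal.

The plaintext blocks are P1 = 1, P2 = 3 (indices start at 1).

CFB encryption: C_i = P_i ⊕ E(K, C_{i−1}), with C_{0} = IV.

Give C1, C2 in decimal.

C1 = 3, C2 = 13

C1: E(K, 7) = 2; 1 ⊕ 2 = 3.
C2: E(K, 3) = 14; 3 ⊕ 14 = 13.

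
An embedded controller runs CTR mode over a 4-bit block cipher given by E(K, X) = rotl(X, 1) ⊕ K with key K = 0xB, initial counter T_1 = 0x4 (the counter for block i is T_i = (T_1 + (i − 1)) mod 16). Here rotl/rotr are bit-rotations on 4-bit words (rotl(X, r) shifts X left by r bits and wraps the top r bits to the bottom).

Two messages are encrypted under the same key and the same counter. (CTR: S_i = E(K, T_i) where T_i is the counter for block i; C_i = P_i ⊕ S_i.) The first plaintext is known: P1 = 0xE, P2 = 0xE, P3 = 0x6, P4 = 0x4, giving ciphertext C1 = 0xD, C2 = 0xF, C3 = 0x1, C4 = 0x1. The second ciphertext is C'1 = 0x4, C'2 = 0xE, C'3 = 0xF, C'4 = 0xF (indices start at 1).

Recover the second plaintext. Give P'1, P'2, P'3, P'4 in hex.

In CTR with a reused counter, both messages share the same keystream S_i, so C_i ⊕ C'_i = P_i ⊕ P'_i and thus P'_i = P_i ⊕ C_i ⊕ C'_i.
P'1: 0xE ⊕ 0xD ⊕ 0x4 = 0x7.
P'2: 0xE ⊕ 0xF ⊕ 0xE = 0xF.
P'3: 0x6 ⊕ 0x1 ⊕ 0xF = 0x8.
P'4: 0x4 ⊕ 0x1 ⊕ 0xF = 0xA.

P'1 = 0x7, P'2 = 0xF, P'3 = 0x8, P'4 = 0xA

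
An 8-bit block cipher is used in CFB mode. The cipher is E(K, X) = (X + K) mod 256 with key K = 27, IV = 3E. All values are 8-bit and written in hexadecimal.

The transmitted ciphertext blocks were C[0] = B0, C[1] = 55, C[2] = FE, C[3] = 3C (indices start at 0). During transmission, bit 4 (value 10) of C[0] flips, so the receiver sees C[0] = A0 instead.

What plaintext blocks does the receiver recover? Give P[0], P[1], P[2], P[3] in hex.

P[0] = C5, P[1] = 92, P[2] = 82, P[3] = 19

CFB decryption: P_i = C_i ⊕ E(K, C_{i−1}), with C_{−1} = IV.
Only C[0] changed, to A0. In CFB, a change in C_i flips the same bit in P_i and garbles P_{i+1}. Decrypting the received ciphertext:
P[0]: E(K, 3E) = 65; A0 ⊕ 65 = C5.
P[1]: E(K, A0) = C7; 55 ⊕ C7 = 92.
P[2]: E(K, 55) = 7C; FE ⊕ 7C = 82.
P[3]: E(K, FE) = 25; 3C ⊕ 25 = 19.
Blocks that differ from the original plaintext: P[0], P[1].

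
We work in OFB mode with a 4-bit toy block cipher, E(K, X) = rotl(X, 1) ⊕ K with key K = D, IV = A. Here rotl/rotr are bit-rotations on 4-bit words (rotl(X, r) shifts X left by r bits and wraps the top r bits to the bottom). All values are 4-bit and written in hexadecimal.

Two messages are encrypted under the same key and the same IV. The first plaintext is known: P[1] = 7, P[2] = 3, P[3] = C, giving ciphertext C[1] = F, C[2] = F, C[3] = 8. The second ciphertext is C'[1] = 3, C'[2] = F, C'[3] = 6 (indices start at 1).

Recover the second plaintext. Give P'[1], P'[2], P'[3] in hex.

P'[1] = B, P'[2] = 3, P'[3] = 2

In OFB with a reused IV, both messages share the same keystream S_i, so C_i ⊕ C'_i = P_i ⊕ P'_i and thus P'_i = P_i ⊕ C_i ⊕ C'_i.
P'[1]: 7 ⊕ F ⊕ 3 = B.
P'[2]: 3 ⊕ F ⊕ F = 3.
P'[3]: C ⊕ 8 ⊕ 6 = 2.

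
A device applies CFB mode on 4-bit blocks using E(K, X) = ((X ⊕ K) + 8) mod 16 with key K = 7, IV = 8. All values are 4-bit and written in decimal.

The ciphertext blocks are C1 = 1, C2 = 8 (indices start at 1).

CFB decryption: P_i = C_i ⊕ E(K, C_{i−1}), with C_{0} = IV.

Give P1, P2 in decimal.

P1: E(K, 8) = 7; 1 ⊕ 7 = 6.
P2: E(K, 1) = 14; 8 ⊕ 14 = 6.

P1 = 6, P2 = 6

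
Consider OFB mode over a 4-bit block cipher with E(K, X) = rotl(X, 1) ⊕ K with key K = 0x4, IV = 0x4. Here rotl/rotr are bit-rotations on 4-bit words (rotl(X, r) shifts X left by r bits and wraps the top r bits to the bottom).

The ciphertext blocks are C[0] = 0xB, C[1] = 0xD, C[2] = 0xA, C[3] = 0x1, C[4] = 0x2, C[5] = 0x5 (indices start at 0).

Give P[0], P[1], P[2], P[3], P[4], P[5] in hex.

P[0] = 0x7, P[1] = 0x0, P[2] = 0x5, P[3] = 0xA, P[4] = 0x1, P[5] = 0x7

OFB decryption: S_i = E(K, S_{i−1}) with S_{−1} = IV; P_i = C_i ⊕ S_i.
P[0]: S = E(K, 0x4) = 0xC; 0xB ⊕ 0xC = 0x7.
P[1]: S = E(K, 0xC) = 0xD; 0xD ⊕ 0xD = 0x0.
P[2]: S = E(K, 0xD) = 0xF; 0xA ⊕ 0xF = 0x5.
P[3]: S = E(K, 0xF) = 0xB; 0x1 ⊕ 0xB = 0xA.
P[4]: S = E(K, 0xB) = 0x3; 0x2 ⊕ 0x3 = 0x1.
P[5]: S = E(K, 0x3) = 0x2; 0x5 ⊕ 0x2 = 0x7.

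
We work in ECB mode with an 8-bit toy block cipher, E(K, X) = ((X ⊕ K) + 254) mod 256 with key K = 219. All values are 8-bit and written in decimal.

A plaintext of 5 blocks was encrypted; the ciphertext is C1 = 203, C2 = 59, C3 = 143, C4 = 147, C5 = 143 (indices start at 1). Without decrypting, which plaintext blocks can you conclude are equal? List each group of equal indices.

P3 = P5

ECB encrypts each block independently with the same key, so equal ciphertext blocks imply equal plaintext blocks.
C3 = C5 = 143, so P3 = P5.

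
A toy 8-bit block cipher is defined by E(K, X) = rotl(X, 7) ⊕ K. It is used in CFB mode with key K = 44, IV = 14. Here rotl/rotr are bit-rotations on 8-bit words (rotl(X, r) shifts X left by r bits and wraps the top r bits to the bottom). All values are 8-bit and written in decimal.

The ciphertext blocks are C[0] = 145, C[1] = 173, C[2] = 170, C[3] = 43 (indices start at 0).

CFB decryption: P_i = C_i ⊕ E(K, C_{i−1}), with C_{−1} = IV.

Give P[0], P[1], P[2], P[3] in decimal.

P[0] = 186, P[1] = 73, P[2] = 80, P[3] = 82

P[0]: E(K, 14) = 43; 145 ⊕ 43 = 186.
P[1]: E(K, 145) = 228; 173 ⊕ 228 = 73.
P[2]: E(K, 173) = 250; 170 ⊕ 250 = 80.
P[3]: E(K, 170) = 121; 43 ⊕ 121 = 82.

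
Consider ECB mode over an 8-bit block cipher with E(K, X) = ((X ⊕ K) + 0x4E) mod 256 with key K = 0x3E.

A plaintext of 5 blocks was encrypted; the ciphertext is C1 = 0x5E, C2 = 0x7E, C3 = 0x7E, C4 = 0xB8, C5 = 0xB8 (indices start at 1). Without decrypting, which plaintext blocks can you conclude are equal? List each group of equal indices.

ECB encrypts each block independently with the same key, so equal ciphertext blocks imply equal plaintext blocks.
C2 = C3 = 0x7E, so P2 = P3.
C4 = C5 = 0xB8, so P4 = P5.

P2 = P3; P4 = P5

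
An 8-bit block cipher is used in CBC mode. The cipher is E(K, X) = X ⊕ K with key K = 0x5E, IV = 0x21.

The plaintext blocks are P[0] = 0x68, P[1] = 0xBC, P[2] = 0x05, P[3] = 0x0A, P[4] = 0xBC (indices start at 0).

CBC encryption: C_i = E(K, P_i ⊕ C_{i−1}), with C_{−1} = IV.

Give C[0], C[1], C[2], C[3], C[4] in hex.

C[0] = 0x17, C[1] = 0xF5, C[2] = 0xAE, C[3] = 0xFA, C[4] = 0x18

C[0]: P[0] ⊕ 0x21 = 0x49; E(K, 0x49) = 0x17.
C[1]: P[1] ⊕ 0x17 = 0xAB; E(K, 0xAB) = 0xF5.
C[2]: P[2] ⊕ 0xF5 = 0xF0; E(K, 0xF0) = 0xAE.
C[3]: P[3] ⊕ 0xAE = 0xA4; E(K, 0xA4) = 0xFA.
C[4]: P[4] ⊕ 0xFA = 0x46; E(K, 0x46) = 0x18.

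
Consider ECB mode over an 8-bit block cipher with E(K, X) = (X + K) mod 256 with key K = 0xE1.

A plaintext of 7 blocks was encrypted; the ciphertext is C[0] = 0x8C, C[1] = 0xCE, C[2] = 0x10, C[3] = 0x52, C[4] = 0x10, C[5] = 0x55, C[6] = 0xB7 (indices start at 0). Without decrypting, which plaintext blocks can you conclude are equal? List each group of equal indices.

P[2] = P[4]

ECB encrypts each block independently with the same key, so equal ciphertext blocks imply equal plaintext blocks.
C[2] = C[4] = 0x10, so P[2] = P[4].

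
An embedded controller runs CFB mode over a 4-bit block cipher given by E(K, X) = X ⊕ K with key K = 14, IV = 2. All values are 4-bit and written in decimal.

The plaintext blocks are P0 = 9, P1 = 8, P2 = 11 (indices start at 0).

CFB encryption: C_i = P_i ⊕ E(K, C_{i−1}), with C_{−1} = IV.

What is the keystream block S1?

C0: E(K, 2) = 12; 9 ⊕ 12 = 5.
C1: E(K, 5) = 11; 8 ⊕ 11 = 3.
So S1 = 11.

11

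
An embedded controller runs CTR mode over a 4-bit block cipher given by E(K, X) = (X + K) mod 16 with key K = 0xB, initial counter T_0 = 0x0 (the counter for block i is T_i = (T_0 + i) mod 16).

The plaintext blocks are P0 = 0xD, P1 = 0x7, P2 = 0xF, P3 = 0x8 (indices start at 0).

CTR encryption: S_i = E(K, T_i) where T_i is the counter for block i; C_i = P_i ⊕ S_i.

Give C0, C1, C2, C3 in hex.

C0: T = 0x0, S = E(K, T) = 0xB; 0xD ⊕ 0xB = 0x6.
C1: T = 0x1, S = E(K, T) = 0xC; 0x7 ⊕ 0xC = 0xB.
C2: T = 0x2, S = E(K, T) = 0xD; 0xF ⊕ 0xD = 0x2.
C3: T = 0x3, S = E(K, T) = 0xE; 0x8 ⊕ 0xE = 0x6.

C0 = 0x6, C1 = 0xB, C2 = 0x2, C3 = 0x6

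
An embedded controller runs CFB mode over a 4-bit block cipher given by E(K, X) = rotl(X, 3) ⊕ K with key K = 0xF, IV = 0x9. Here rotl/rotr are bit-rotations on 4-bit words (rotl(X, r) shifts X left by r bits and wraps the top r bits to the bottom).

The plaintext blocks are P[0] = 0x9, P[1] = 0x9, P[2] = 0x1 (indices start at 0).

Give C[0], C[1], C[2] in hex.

C[0] = 0xA, C[1] = 0x3, C[2] = 0x7

CFB encryption: C_i = P_i ⊕ E(K, C_{i−1}), with C_{−1} = IV.
C[0]: E(K, 0x9) = 0x3; 0x9 ⊕ 0x3 = 0xA.
C[1]: E(K, 0xA) = 0xA; 0x9 ⊕ 0xA = 0x3.
C[2]: E(K, 0x3) = 0x6; 0x1 ⊕ 0x6 = 0x7.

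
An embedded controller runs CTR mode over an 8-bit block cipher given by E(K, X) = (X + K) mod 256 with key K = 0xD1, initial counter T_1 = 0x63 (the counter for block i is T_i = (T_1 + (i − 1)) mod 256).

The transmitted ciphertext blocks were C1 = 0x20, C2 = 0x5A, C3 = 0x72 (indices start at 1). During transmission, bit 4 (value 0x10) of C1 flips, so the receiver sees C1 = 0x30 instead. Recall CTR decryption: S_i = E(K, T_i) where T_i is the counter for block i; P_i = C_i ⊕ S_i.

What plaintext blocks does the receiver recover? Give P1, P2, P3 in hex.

Only C1 changed, to 0x30. In CTR, a change in C_i flips the same bit in P_i only; the keystream is unaffected. Decrypting the received ciphertext:
P1: T = 0x63, S = E(K, T) = 0x34; 0x30 ⊕ 0x34 = 0x04.
P2: T = 0x64, S = E(K, T) = 0x35; 0x5A ⊕ 0x35 = 0x6F.
P3: T = 0x65, S = E(K, T) = 0x36; 0x72 ⊕ 0x36 = 0x44.
Blocks that differ from the original plaintext: P1.

P1 = 0x04, P2 = 0x6F, P3 = 0x44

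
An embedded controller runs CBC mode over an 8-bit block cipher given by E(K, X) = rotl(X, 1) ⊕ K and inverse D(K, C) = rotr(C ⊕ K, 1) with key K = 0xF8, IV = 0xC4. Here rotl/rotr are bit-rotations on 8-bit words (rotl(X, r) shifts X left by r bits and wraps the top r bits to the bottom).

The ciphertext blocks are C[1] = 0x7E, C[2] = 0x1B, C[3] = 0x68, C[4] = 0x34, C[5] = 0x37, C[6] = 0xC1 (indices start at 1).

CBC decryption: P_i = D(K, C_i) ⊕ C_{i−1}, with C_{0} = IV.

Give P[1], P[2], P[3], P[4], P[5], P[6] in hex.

P[1]: D(K, 0x7E) = 0x43; 0x43 ⊕ 0xC4 = 0x87.
P[2]: D(K, 0x1B) = 0xF1; 0xF1 ⊕ 0x7E = 0x8F.
P[3]: D(K, 0x68) = 0x48; 0x48 ⊕ 0x1B = 0x53.
P[4]: D(K, 0x34) = 0x66; 0x66 ⊕ 0x68 = 0x0E.
P[5]: D(K, 0x37) = 0xE7; 0xE7 ⊕ 0x34 = 0xD3.
P[6]: D(K, 0xC1) = 0x9C; 0x9C ⊕ 0x37 = 0xAB.

P[1] = 0x87, P[2] = 0x8F, P[3] = 0x53, P[4] = 0x0E, P[5] = 0xD3, P[6] = 0xAB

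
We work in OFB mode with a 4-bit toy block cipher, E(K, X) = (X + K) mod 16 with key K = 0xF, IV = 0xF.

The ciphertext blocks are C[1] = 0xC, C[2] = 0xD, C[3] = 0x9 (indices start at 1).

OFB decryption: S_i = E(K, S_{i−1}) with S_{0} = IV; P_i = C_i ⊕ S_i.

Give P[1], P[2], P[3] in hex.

P[1] = 0x2, P[2] = 0x0, P[3] = 0x5

P[1]: S = E(K, 0xF) = 0xE; 0xC ⊕ 0xE = 0x2.
P[2]: S = E(K, 0xE) = 0xD; 0xD ⊕ 0xD = 0x0.
P[3]: S = E(K, 0xD) = 0xC; 0x9 ⊕ 0xC = 0x5.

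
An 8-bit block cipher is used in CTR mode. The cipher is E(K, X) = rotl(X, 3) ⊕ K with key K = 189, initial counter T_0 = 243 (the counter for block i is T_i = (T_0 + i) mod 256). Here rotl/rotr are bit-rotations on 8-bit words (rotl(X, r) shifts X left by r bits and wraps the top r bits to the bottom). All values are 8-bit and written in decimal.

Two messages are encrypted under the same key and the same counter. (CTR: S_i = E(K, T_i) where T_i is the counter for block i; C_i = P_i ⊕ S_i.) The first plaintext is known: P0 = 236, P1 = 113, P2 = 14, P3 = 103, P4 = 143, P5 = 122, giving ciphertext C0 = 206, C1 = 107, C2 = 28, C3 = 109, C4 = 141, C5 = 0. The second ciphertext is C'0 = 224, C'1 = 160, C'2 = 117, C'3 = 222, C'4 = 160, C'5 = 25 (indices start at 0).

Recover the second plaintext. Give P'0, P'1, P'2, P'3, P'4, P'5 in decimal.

In CTR with a reused counter, both messages share the same keystream S_i, so C_i ⊕ C'_i = P_i ⊕ P'_i and thus P'_i = P_i ⊕ C_i ⊕ C'_i.
P'0: 236 ⊕ 206 ⊕ 224 = 194.
P'1: 113 ⊕ 107 ⊕ 160 = 186.
P'2: 14 ⊕ 28 ⊕ 117 = 103.
P'3: 103 ⊕ 109 ⊕ 222 = 212.
P'4: 143 ⊕ 141 ⊕ 160 = 162.
P'5: 122 ⊕ 0 ⊕ 25 = 99.

P'0 = 194, P'1 = 186, P'2 = 103, P'3 = 212, P'4 = 162, P'5 = 99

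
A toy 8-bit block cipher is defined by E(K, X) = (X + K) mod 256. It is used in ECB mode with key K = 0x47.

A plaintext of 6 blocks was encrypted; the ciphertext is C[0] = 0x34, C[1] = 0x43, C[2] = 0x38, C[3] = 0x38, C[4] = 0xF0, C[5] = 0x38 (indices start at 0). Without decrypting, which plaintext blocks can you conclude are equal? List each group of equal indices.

ECB encrypts each block independently with the same key, so equal ciphertext blocks imply equal plaintext blocks.
C[2] = C[3] = C[5] = 0x38, so P[2] = P[3] = P[5].

P[2] = P[3] = P[5]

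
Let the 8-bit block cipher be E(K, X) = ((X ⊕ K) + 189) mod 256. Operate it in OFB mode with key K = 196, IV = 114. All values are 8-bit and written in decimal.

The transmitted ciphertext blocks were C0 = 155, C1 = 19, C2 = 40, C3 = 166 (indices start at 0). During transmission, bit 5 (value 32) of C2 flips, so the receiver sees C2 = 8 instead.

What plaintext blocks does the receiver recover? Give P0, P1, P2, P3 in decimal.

OFB decryption: S_i = E(K, S_{i−1}) with S_{−1} = IV; P_i = C_i ⊕ S_i.
Only C2 changed, to 8. In OFB, a change in C_i flips the same bit in P_i only; the keystream is unaffected. Decrypting the received ciphertext:
P0: S = E(K, 114) = 115; 155 ⊕ 115 = 232.
P1: S = E(K, 115) = 116; 19 ⊕ 116 = 103.
P2: S = E(K, 116) = 109; 8 ⊕ 109 = 101.
P3: S = E(K, 109) = 102; 166 ⊕ 102 = 192.
Blocks that differ from the original plaintext: P2.

P0 = 232, P1 = 103, P2 = 101, P3 = 192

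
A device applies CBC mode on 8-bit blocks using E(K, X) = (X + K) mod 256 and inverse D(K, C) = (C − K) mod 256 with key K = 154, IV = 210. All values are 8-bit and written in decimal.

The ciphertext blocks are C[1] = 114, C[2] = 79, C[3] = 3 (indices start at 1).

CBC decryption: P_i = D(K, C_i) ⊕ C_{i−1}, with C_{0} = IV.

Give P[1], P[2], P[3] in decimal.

P[1]: D(K, 114) = 216; 216 ⊕ 210 = 10.
P[2]: D(K, 79) = 181; 181 ⊕ 114 = 199.
P[3]: D(K, 3) = 105; 105 ⊕ 79 = 38.

P[1] = 10, P[2] = 199, P[3] = 38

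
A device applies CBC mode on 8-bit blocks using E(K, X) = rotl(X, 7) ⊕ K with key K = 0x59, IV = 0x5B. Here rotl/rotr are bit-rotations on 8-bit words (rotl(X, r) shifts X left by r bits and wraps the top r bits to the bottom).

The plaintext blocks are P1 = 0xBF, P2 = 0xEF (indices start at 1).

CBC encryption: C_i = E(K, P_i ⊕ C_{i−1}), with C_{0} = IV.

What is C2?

C2 = 0x3B

C1: P1 ⊕ 0x5B = 0xE4; E(K, 0xE4) = 0x2B.
C2: P2 ⊕ 0x2B = 0xC4; E(K, 0xC4) = 0x3B.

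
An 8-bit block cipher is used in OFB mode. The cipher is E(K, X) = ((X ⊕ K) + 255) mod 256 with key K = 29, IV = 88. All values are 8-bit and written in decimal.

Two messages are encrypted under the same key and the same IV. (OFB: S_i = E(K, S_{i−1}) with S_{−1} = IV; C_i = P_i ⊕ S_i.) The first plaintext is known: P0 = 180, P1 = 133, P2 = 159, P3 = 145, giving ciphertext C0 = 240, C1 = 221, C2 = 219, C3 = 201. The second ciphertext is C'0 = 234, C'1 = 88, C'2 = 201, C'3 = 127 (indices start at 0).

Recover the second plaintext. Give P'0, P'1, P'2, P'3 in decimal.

In OFB with a reused IV, both messages share the same keystream S_i, so C_i ⊕ C'_i = P_i ⊕ P'_i and thus P'_i = P_i ⊕ C_i ⊕ C'_i.
P'0: 180 ⊕ 240 ⊕ 234 = 174.
P'1: 133 ⊕ 221 ⊕ 88 = 0.
P'2: 159 ⊕ 219 ⊕ 201 = 141.
P'3: 145 ⊕ 201 ⊕ 127 = 39.

P'0 = 174, P'1 = 0, P'2 = 141, P'3 = 39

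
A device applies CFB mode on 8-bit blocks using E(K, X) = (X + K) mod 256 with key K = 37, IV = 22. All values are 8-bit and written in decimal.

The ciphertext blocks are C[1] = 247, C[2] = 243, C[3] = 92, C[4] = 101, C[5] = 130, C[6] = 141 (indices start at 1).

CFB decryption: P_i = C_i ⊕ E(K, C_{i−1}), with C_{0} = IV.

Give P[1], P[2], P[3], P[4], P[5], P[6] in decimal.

P[1] = 204, P[2] = 239, P[3] = 68, P[4] = 228, P[5] = 8, P[6] = 42

P[1]: E(K, 22) = 59; 247 ⊕ 59 = 204.
P[2]: E(K, 247) = 28; 243 ⊕ 28 = 239.
P[3]: E(K, 243) = 24; 92 ⊕ 24 = 68.
P[4]: E(K, 92) = 129; 101 ⊕ 129 = 228.
P[5]: E(K, 101) = 138; 130 ⊕ 138 = 8.
P[6]: E(K, 130) = 167; 141 ⊕ 167 = 42.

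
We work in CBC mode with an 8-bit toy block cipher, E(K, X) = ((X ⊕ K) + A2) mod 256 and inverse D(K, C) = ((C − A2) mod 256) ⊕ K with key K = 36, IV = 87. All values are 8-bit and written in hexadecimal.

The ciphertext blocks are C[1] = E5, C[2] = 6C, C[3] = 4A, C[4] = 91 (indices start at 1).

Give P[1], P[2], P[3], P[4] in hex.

CBC decryption: P_i = D(K, C_i) ⊕ C_{i−1}, with C_{0} = IV.
P[1]: D(K, E5) = 75; 75 ⊕ 87 = F2.
P[2]: D(K, 6C) = FC; FC ⊕ E5 = 19.
P[3]: D(K, 4A) = 9E; 9E ⊕ 6C = F2.
P[4]: D(K, 91) = D9; D9 ⊕ 4A = 93.

P[1] = F2, P[2] = 19, P[3] = F2, P[4] = 93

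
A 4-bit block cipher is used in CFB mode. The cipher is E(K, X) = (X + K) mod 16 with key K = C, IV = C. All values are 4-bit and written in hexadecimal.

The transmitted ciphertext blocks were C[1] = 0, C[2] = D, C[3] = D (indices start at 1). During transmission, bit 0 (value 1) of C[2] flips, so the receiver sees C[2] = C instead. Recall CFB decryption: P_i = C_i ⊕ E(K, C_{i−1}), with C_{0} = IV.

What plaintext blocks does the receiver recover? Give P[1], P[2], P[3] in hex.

P[1] = 8, P[2] = 0, P[3] = 5

Only C[2] changed, to C. In CFB, a change in C_i flips the same bit in P_i and garbles P_{i+1}. Decrypting the received ciphertext:
P[1]: E(K, C) = 8; 0 ⊕ 8 = 8.
P[2]: E(K, 0) = C; C ⊕ C = 0.
P[3]: E(K, C) = 8; D ⊕ 8 = 5.
Blocks that differ from the original plaintext: P[2], P[3].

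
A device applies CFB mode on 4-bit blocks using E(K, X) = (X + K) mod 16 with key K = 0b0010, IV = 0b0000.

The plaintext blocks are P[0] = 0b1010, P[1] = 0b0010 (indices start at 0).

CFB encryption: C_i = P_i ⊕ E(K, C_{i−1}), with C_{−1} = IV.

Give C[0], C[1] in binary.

C[0] = 0b1000, C[1] = 0b1000

C[0]: E(K, 0b0000) = 0b0010; 0b1010 ⊕ 0b0010 = 0b1000.
C[1]: E(K, 0b1000) = 0b1010; 0b0010 ⊕ 0b1010 = 0b1000.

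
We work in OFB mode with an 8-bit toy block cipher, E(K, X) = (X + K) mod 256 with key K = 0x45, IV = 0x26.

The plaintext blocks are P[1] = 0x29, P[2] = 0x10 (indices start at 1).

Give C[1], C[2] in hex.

C[1] = 0x42, C[2] = 0xA0

OFB encryption: S_i = E(K, S_{i−1}) with S_{0} = IV; C_i = P_i ⊕ S_i.
C[1]: S = E(K, 0x26) = 0x6B; 0x29 ⊕ 0x6B = 0x42.
C[2]: S = E(K, 0x6B) = 0xB0; 0x10 ⊕ 0xB0 = 0xA0.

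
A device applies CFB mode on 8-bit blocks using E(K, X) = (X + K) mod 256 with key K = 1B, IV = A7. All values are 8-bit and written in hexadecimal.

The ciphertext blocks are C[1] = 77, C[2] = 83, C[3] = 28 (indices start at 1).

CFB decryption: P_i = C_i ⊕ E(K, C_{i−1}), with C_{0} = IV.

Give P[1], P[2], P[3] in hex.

P[1]: E(K, A7) = C2; 77 ⊕ C2 = B5.
P[2]: E(K, 77) = 92; 83 ⊕ 92 = 11.
P[3]: E(K, 83) = 9E; 28 ⊕ 9E = B6.

P[1] = B5, P[2] = 11, P[3] = B6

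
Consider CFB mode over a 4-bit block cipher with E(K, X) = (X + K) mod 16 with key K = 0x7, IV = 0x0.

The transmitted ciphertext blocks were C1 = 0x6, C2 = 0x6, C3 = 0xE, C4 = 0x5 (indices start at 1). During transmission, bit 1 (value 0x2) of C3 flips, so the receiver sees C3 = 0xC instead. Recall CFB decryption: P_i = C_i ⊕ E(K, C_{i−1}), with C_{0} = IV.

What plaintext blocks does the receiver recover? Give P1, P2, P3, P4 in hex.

Only C3 changed, to 0xC. In CFB, a change in C_i flips the same bit in P_i and garbles P_{i+1}. Decrypting the received ciphertext:
P1: E(K, 0x0) = 0x7; 0x6 ⊕ 0x7 = 0x1.
P2: E(K, 0x6) = 0xD; 0x6 ⊕ 0xD = 0xB.
P3: E(K, 0x6) = 0xD; 0xC ⊕ 0xD = 0x1.
P4: E(K, 0xC) = 0x3; 0x5 ⊕ 0x3 = 0x6.
Blocks that differ from the original plaintext: P3, P4.

P1 = 0x1, P2 = 0xB, P3 = 0x1, P4 = 0x6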